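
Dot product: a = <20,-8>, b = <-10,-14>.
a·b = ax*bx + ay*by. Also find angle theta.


a·b = 20*(-10) - 8*(-14) = -200 + 112 = -88
|a| = sqrt(400+64) = 21.5407
|b| = sqrt(100+196) = 17.2047
cos(theta) = -88/(sqrt(464)*sqrt(296)) = -88/sqrt(137344) = -0.237453
theta = arccos(-88/sqrt(137344)) = 103.7363 degrees

a·b = -88, theta = 103.7363 deg


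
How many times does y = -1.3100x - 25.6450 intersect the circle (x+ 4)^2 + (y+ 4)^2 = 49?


Substitute y = -1.3100x - 25.6450: (x+ 4)^2 + (-1.3100x- 25.6450+ 4)^2 = 49
Expand to Ax^2 + Bx + C = 0, where b-k = -21.645
A = 1+m^2 = 2.7161
B = 2(m(b-k) - h) = 2(-1.3100*(-21.645) + 4) = 64.7099
C = h^2 + (b-k)^2 - r^2 = 16 + 468.506025 - 49 = 435.506025
disc = B^2-4AC = 4187.3712 - 4731.5117 = -544.1405
disc < 0

0 intersection points


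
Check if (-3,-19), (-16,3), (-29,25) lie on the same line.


-3*(3-25) - 16*(25+ 19) - 29*(-19-3)
= 66 - 704 + 638 = 0

Yes, collinear (determinant = 0)


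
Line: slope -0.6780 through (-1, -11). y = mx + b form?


y + 11 = -0.6780(x + 1)
y = -0.6780x - 11 + 0.6780*(-1)
y = -0.6780x - 11.6780

y = -0.6780x - 11.6780


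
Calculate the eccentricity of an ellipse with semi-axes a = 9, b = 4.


c = sqrt(81-16) = sqrt(65) = 8.0623
e = c/a = sqrt(65)/9 = 0.8958

e = 0.8958


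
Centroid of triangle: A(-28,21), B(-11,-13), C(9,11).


Gx = (-28- 11+9)/3 = -30/3 = -10.0000
Gy = (21- 13+11)/3 = 19/3 = 6.3333

G = (-10.0000, 6.3333)


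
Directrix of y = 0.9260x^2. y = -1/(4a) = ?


a = 0.9260
1/(4a) = 0.2700
directrix: y = -0.2700 = -0.2700

y = -0.2700


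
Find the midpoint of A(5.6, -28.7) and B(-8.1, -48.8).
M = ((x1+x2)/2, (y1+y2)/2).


Mx = (5.6 - 8.1)/2 = -2.5/2 = -1.2500
My = (-28.7 - 48.8)/2 = -77.5/2 = -38.7500

(-1.2500, -38.7500)


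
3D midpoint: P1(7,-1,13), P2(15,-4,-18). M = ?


Mx = (7+15)/2 = 11.0000
My = (-1- 4)/2 = -2.5000
Mz = (13- 18)/2 = -2.5000

M = (11.0000, -2.5000, -2.5000)


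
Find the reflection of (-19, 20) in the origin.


Reflection rule for origin: (-x, -y)
(-19, 20) -> (19, -20)

(19, -20)


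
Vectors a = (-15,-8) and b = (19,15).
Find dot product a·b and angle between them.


a·b = -15*19 - 8*15 = -285 - 120 = -405
|a| = sqrt(225+64) = 17.0000
|b| = sqrt(361+225) = 24.2074
cos(theta) = -405/(sqrt(289)*sqrt(586)) = -405/sqrt(169354) = -0.984141
theta = arccos(-405/sqrt(169354)) = 169.7823 degrees

a·b = -405, theta = 169.7823 deg


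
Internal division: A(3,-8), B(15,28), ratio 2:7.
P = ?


Px = (2*15 + 7*3)/9 = 51/9 = 5.6667
Py = (2*28 + 7*(-8))/9 = 0/9 = 0

P = (5.6667, 0)


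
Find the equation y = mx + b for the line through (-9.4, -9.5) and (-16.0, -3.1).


m = (6.4)/(-6.6) = -0.9697
b = y1 - m*x1 = -9.5 - (6.4*(-9.4))/(-6.6) = -9.5 - 9.1152 = -18.6152

y = -0.9697x - 18.6152


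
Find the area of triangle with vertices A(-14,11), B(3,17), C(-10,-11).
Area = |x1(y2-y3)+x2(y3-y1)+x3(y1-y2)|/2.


-14*(17+ 11) = -392
3*(-11-11) = -66
-10*(11-17) = 60
sum = -398
Area = |-398|/2 = 199.0000

199.0000 sq units


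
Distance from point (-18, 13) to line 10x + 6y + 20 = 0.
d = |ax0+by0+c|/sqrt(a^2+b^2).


|10*(-18) + 6*13 + 20| = |-82| = 82
sqrt(100 + 36) = sqrt(136) = 11.6619
d = 82/sqrt(136) = 7.0314

7.0314


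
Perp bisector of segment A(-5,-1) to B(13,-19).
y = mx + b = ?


Midpoint = (4, -10)
Slope of AB = dy/dx = -18/18 = -1.0000
Perp slope = -dx/dy = 18/18 = 1.0000
b = My - (perp slope)*Mx = -10 + (18*4)/(-18) = -10 - 4.0000 = -14.0000

y = 1.0000x - 14.0000


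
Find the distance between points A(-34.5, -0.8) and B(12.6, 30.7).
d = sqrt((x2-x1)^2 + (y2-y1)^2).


dx = 12.6 + 34.5 = 47.1
dy = 30.7 + 0.8 = 31.5
d = sqrt(2218.41 + 992.25) = sqrt(3210.66) = 56.6627

56.6627


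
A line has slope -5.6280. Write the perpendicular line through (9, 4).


Perpendicular slope = -1/m1 = -1/(-5.6280) = 0.1777
b2 = y0 - m2*x0 = 4 + 9/(-5.6280) = 4 - 1.5991 = 2.4009

y = 0.1777x + 2.4009


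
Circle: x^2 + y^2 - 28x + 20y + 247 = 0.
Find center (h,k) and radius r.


h = -D/2 = 28/2 = 14
k = -E/2 = -20/2 = -10
r^2 = h^2 + k^2 - F = 196 + 100 - 247 = 49
r = 7

Center (14, -10), radius = 7


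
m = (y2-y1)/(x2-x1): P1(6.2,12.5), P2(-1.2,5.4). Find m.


dy = 5.4 - 12.5 = -7.1
dx = -1.2 - 6.2 = -7.4
m = -7.1/(-7.4) = 0.9595

m = 0.9595


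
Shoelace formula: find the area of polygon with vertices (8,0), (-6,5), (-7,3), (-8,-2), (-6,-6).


sum(xi*y_{i+1}) = 8*5 - 6*3 - 7*(-2) - 8*(-6) - 6*0 = 84
sum(yi*x_{i+1}) = 0*(-6) + 5*(-7) + 3*(-8) - 2*(-6) - 6*8 = -95
Area = |84 + 95|/2 = 179/2 = 89.5000

89.5000 sq units


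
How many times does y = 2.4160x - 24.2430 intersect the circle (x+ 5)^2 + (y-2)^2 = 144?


Substitute y = 2.4160x - 24.2430: (x+ 5)^2 + (2.4160x- 24.2430-2)^2 = 144
Expand to Ax^2 + Bx + C = 0, where b-k = -26.243
A = 1+m^2 = 6.837056
B = 2(m(b-k) - h) = 2(2.4160*(-26.243) + 5) = -116.806176
C = h^2 + (b-k)^2 - r^2 = 25 + 688.695049 - 144 = 569.695049
disc = B^2-4AC = 13643.6828 - 15580.1478 = -1936.4650
disc < 0

0 intersection points


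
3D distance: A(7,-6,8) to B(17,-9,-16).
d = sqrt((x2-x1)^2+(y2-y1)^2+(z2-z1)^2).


dx=10, dy=-3, dz=-24
d = sqrt(100+9+576) = sqrt(685) = 26.1725

26.1725


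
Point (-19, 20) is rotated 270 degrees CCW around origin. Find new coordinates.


cos(270) = 0, sin(270) = -1
x' = -19*0 - 20*(-1) = 20
y' = -19*(-1) + 20*0 = 19

(20, 19)


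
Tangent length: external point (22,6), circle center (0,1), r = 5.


d = sqrt((22-0)^2 + (6-1)^2) = sqrt(484+25) = 22.5610
L = sqrt(509.0000 - 25) = sqrt(484.0000) = 22.0000

22.0000


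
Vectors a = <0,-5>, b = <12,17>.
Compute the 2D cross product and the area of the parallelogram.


cross = 0*17 + 5*12 = 0 + 60 = 60
Parallelogram area = |60| = 60

cross = 60, parallelogram area = 60


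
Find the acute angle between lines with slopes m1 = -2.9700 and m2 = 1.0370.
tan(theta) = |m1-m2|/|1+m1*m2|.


m1-m2 = -4.007
1+m1*m2 = -2.07989
tan(theta) = |-4.007/(-2.07989)| = 1.926544
theta = arctan(|-4.007/(-2.07989)|) = 62.5678 degrees (acute angle)

62.5678 degrees


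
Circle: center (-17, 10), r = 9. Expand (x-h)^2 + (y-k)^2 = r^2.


(x+ 17)^2 + (y-10)^2 = 9^2
D = -2h = 34, E = -2k = -20
F = h^2+k^2-r^2 = 289+100-81 = 308

x^2 + y^2 + 34x - 20y + 308 = 0


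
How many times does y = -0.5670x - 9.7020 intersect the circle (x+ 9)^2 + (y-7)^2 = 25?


Substitute y = -0.5670x - 9.7020: (x+ 9)^2 + (-0.5670x- 9.7020-7)^2 = 25
Expand to Ax^2 + Bx + C = 0, where b-k = -16.702
A = 1+m^2 = 1.321489
B = 2(m(b-k) - h) = 2(-0.5670*(-16.702) + 9) = 36.940068
C = h^2 + (b-k)^2 - r^2 = 81 + 278.956804 - 25 = 334.956804
disc = B^2-4AC = 1364.5686 - 1770.5669 = -405.9983
disc < 0

0 intersection points


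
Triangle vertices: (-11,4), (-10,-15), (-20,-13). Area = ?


-11*(-15+ 13) = 22
-10*(-13-4) = 170
-20*(4+ 15) = -380
sum = -188
Area = |-188|/2 = 94.0000

94.0000 sq units


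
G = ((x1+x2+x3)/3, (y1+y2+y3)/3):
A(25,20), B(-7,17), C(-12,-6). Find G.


Gx = (25- 7- 12)/3 = 6/3 = 2.0000
Gy = (20+17- 6)/3 = 31/3 = 10.3333

G = (2.0000, 10.3333)


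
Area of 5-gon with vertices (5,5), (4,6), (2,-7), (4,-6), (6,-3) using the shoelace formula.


sum(xi*y_{i+1}) = 5*6 + 4*(-7) + 2*(-6) + 4*(-3) + 6*5 = 8
sum(yi*x_{i+1}) = 5*4 + 6*2 - 7*4 - 6*6 - 3*5 = -47
Area = |8 + 47|/2 = 55/2 = 27.5000

27.5000 sq units


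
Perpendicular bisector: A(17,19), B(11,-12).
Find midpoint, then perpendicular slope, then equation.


Midpoint = (14, 3.5)
Slope of AB = dy/dx = -31/(-6) = 5.1667
Perp slope = -dx/dy = -6/31 = -0.1935
b = My - (perp slope)*Mx = 3.5 + (-6*14)/(-31) = 3.5 + 2.7097 = 6.2097

y = -0.1935x + 6.2097


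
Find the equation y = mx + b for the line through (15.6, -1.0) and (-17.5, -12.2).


m = (-11.2)/(-33.1) = 0.3384
b = y1 - m*x1 = -1.0 - (-11.2*15.6)/(-33.1) = -1.0 - 5.2785 = -6.2785

y = 0.3384x - 6.2785


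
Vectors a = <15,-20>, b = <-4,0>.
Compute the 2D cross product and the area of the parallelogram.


cross = 15*0 + 20*(-4) = 0 - 80 = -80
Parallelogram area = |-80| = 80

cross = -80, parallelogram area = 80


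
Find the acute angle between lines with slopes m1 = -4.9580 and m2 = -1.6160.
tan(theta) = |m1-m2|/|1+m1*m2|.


m1-m2 = -3.342
1+m1*m2 = 9.012128
tan(theta) = |-3.342/9.012128| = 0.370834
theta = arctan(|-3.342/9.012128|) = 20.3465 degrees (acute angle)

20.3465 degrees


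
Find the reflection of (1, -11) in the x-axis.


Reflection rule for x-axis: (x, -y)
(1, -11) -> (1, 11)

(1, 11)


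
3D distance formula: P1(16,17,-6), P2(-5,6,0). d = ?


dx=-21, dy=-11, dz=6
d = sqrt(441+121+36) = sqrt(598) = 24.4540

24.4540


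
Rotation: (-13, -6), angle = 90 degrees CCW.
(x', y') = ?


cos(90) = 0, sin(90) = 1
x' = -13*0 + 6*1 = 6
y' = -13*1 - 6*0 = -13

(6, -13)


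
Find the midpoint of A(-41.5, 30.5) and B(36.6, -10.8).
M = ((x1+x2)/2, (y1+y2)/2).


Mx = (-41.5 + 36.6)/2 = -4.9/2 = -2.4500
My = (30.5 - 10.8)/2 = 19.7/2 = 9.8500

(-2.4500, 9.8500)


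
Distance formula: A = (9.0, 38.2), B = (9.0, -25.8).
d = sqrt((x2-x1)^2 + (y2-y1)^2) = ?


dx = 9.0 - 9.0 = 0.0
dy = -25.8 - 38.2 = -64.0
d = sqrt(0.0 + 4096.0) = sqrt(4096.0) = 64.0000

64.0000


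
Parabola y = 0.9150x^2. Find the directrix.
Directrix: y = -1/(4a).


a = 0.9150
1/(4a) = 0.2732
directrix: y = -0.2732 = -0.2732

y = -0.2732


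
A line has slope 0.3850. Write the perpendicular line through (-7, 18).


Perpendicular slope = -1/m1 = -1/0.3850 = -2.5974
b2 = y0 - m2*x0 = 18 - 7/0.3850 = 18 - 18.1818 = -0.1818

y = -2.5974x - 0.1818


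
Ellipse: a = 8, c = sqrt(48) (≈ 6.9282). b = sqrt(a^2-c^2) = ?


b^2 = 8^2 - (sqrt(48))^2 = 64 - 48 = 16
b = sqrt(16) = 4

b = 4


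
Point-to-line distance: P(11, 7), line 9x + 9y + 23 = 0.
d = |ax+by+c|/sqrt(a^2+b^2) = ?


|9*11 + 9*7 + 23| = |185| = 185
sqrt(81 + 81) = sqrt(162) = 12.7279
d = 185/sqrt(162) = 14.5350

14.5350


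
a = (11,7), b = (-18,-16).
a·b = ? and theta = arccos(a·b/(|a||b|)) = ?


a·b = 11*(-18) + 7*(-16) = -198 - 112 = -310
|a| = sqrt(121+49) = 13.0384
|b| = sqrt(324+256) = 24.0832
cos(theta) = -310/(sqrt(170)*sqrt(580)) = -310/sqrt(98600) = -0.987241
theta = arccos(-310/sqrt(98600)) = 170.8377 degrees

a·b = -310, theta = 170.8377 deg


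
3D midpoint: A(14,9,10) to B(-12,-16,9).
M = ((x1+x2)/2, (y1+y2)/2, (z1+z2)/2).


Mx = (14- 12)/2 = 1.0000
My = (9- 16)/2 = -3.5000
Mz = (10+9)/2 = 9.5000

M = (1.0000, -3.5000, 9.5000)


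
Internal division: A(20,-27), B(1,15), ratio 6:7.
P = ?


Px = (6*1 + 7*20)/13 = 146/13 = 11.2308
Py = (6*15 + 7*(-27))/13 = -99/13 = -7.6154

P = (11.2308, -7.6154)


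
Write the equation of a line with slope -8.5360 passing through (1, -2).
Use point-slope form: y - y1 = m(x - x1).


y + 2 = -8.5360(x - 1)
y = -8.5360x - 2 + 8.5360*1
y = -8.5360x + 6.5360

y = -8.5360x + 6.5360


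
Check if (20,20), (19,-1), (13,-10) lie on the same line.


20*(-1+ 10) + 19*(-10-20) + 13*(20+ 1)
= 180 - 570 + 273 = -117

No, not collinear (determinant = -117)


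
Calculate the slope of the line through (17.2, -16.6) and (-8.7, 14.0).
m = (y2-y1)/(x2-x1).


dy = 14.0 + 16.6 = 30.6
dx = -8.7 - 17.2 = -25.9
m = 30.6/(-25.9) = -1.1815

m = -1.1815


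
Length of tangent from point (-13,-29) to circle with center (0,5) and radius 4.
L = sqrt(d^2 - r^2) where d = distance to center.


d = sqrt((-13-0)^2 + (-29-5)^2) = sqrt(169+1156) = 36.4005
L = sqrt(1325.0000 - 16) = sqrt(1309.0000) = 36.1801

36.1801


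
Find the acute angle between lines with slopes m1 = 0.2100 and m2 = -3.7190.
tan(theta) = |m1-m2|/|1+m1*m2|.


m1-m2 = 3.929
1+m1*m2 = 0.21901
tan(theta) = |3.929/0.21901| = 17.939820
theta = arctan(|3.929/0.21901|) = 86.8095 degrees (acute angle)

86.8095 degrees


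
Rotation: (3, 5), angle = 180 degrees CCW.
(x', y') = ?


cos(180) = -1, sin(180) = 0
x' = 3*(-1) - 5*0 = -3
y' = 3*0 + 5*(-1) = -5

(-3, -5)


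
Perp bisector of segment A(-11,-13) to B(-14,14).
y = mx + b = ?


Midpoint = (-12.5, 0.5)
Slope of AB = dy/dx = 27/(-3) = -9.0000
Perp slope = -dx/dy = 3/27 = 0.1111
b = My - (perp slope)*Mx = 0.5 + (-3*(-12.5))/27 = 0.5 + 1.3889 = 1.8889

y = 0.1111x + 1.8889


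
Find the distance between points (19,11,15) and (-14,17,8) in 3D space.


dx=-33, dy=6, dz=-7
d = sqrt(1089+36+49) = sqrt(1174) = 34.2637

34.2637


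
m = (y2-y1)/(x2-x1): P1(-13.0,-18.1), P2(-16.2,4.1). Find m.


dy = 4.1 + 18.1 = 22.2
dx = -16.2 + 13.0 = -3.2
m = 22.2/(-3.2) = -6.9375

m = -6.9375


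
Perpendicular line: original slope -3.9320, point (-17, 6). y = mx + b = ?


Perpendicular slope = -1/m1 = -1/(-3.9320) = 0.2543
b2 = y0 - m2*x0 = 6 - 17/(-3.9320) = 6 + 4.3235 = 10.3235

y = 0.2543x + 10.3235


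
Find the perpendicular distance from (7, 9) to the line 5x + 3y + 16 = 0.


|5*7 + 3*9 + 16| = |78| = 78
sqrt(25 + 9) = sqrt(34) = 5.8310
d = 78/sqrt(34) = 13.3769

13.3769


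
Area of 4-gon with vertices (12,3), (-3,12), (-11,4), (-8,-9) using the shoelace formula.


sum(xi*y_{i+1}) = 12*12 - 3*4 - 11*(-9) - 8*3 = 207
sum(yi*x_{i+1}) = 3*(-3) + 12*(-11) + 4*(-8) - 9*12 = -281
Area = |207 + 281|/2 = 488/2 = 244.0000

244.0000 sq units


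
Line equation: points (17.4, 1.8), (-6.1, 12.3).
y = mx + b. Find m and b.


m = (10.5)/(-23.5) = -0.4468
b = y1 - m*x1 = 1.8 - (10.5*17.4)/(-23.5) = 1.8 + 7.7745 = 9.5745

y = -0.4468x + 9.5745


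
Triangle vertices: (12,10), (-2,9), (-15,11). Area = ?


12*(9-11) = -24
-2*(11-10) = -2
-15*(10-9) = -15
sum = -41
Area = |-41|/2 = 20.5000

20.5000 sq units


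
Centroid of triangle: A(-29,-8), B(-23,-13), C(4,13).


Gx = (-29- 23+4)/3 = -48/3 = -16.0000
Gy = (-8- 13+13)/3 = -8/3 = -2.6667

G = (-16.0000, -2.6667)


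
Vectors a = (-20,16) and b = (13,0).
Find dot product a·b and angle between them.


a·b = -20*13 + 16*0 = -260 + 0 = -260
|a| = sqrt(400+256) = 25.6125
|b| = sqrt(169+0) = 13.0000
cos(theta) = -260/(sqrt(656)*sqrt(169)) = -260/sqrt(110864) = -0.780869
theta = arccos(-260/sqrt(110864)) = 141.3402 degrees

a·b = -260, theta = 141.3402 deg


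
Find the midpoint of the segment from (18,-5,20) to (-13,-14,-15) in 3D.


Mx = (18- 13)/2 = 2.5000
My = (-5- 14)/2 = -9.5000
Mz = (20- 15)/2 = 2.5000

M = (2.5000, -9.5000, 2.5000)


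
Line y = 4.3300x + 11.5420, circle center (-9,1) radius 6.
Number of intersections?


Substitute y = 4.3300x + 11.5420: (x+ 9)^2 + (4.3300x+11.5420-1)^2 = 36
Expand to Ax^2 + Bx + C = 0, where b-k = 10.542
A = 1+m^2 = 19.7489
B = 2(m(b-k) - h) = 2(4.3300*10.542 + 9) = 109.29372
C = h^2 + (b-k)^2 - r^2 = 81 + 111.133764 - 36 = 156.133764
disc = B^2-4AC = 11945.1172 - 12333.8804 = -388.7632
disc < 0

0 intersection points


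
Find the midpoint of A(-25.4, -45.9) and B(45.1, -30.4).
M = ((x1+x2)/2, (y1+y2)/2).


Mx = (-25.4 + 45.1)/2 = 19.7/2 = 9.8500
My = (-45.9 - 30.4)/2 = -76.3/2 = -38.1500

(9.8500, -38.1500)


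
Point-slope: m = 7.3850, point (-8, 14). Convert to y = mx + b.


y - 14 = 7.3850(x + 8)
y = 7.3850x + 14 - 7.3850*(-8)
y = 7.3850x + 73.0800

y = 7.3850x + 73.0800


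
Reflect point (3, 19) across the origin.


Reflection rule for origin: (-x, -y)
(3, 19) -> (-3, -19)

(-3, -19)


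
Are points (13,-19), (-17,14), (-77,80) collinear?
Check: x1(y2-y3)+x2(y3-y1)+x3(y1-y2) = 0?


13*(14-80) - 17*(80+ 19) - 77*(-19-14)
= -858 - 1683 + 2541 = 0

Yes, collinear (determinant = 0)


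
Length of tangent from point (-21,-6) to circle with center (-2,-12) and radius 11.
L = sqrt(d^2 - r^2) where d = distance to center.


d = sqrt((-21+ 2)^2 + (-6+ 12)^2) = sqrt(361+36) = 19.9249
L = sqrt(397.0000 - 121) = sqrt(276.0000) = 16.6132

16.6132


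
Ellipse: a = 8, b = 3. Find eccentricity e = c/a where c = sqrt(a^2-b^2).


c = sqrt(64-9) = sqrt(55) = 7.4162
e = c/a = sqrt(55)/8 = 0.9270

e = 0.9270


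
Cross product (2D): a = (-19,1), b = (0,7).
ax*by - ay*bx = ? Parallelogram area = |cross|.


cross = -19*7 - 1*0 = -133 - 0 = -133
Parallelogram area = |-133| = 133

cross = -133, parallelogram area = 133


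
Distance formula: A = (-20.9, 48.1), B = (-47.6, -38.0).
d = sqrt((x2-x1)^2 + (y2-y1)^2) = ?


dx = -47.6 + 20.9 = -26.7
dy = -38.0 - 48.1 = -86.1
d = sqrt(712.89 + 7413.21) = sqrt(8126.1) = 90.1449

90.1449


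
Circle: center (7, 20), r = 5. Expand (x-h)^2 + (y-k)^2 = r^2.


(x-7)^2 + (y-20)^2 = 5^2
D = -2h = -14, E = -2k = -40
F = h^2+k^2-r^2 = 49+400-25 = 424

x^2 + y^2 - 14x - 40y + 424 = 0


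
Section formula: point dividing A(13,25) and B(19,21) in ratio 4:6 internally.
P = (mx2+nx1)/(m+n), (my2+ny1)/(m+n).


Px = (4*19 + 6*13)/10 = 154/10 = 15.4000
Py = (4*21 + 6*25)/10 = 234/10 = 23.4000

P = (15.4000, 23.4000)


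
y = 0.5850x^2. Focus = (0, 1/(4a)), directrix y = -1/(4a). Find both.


a = 0.5850
1/(4a) = 0.4274
Focus = (0, 0.4274)
Directrix: y = -0.4274

Focus = (0, 0.4274), Directrix: y = -0.4274


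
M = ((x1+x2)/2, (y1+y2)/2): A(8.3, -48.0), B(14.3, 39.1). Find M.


Mx = (8.3 + 14.3)/2 = 22.6/2 = 11.3000
My = (-48.0 + 39.1)/2 = -8.9/2 = -4.4500

(11.3000, -4.4500)


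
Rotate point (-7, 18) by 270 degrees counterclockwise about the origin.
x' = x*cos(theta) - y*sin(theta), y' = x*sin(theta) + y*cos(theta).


cos(270) = 0, sin(270) = -1
x' = -7*0 - 18*(-1) = 18
y' = -7*(-1) + 18*0 = 7

(18, 7)


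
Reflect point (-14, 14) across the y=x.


Reflection rule for y=x: (y, x)
(-14, 14) -> (14, -14)

(14, -14)


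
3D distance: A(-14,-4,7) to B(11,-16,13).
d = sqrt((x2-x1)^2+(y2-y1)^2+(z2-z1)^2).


dx=25, dy=-12, dz=6
d = sqrt(625+144+36) = sqrt(805) = 28.3725

28.3725


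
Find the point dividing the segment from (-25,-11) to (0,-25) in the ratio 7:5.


Px = (7*0 + 5*(-25))/12 = -125/12 = -10.4167
Py = (7*(-25) + 5*(-11))/12 = -230/12 = -19.1667

P = (-10.4167, -19.1667)


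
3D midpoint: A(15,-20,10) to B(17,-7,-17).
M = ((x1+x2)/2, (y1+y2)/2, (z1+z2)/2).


Mx = (15+17)/2 = 16.0000
My = (-20- 7)/2 = -13.5000
Mz = (10- 17)/2 = -3.5000

M = (16.0000, -13.5000, -3.5000)


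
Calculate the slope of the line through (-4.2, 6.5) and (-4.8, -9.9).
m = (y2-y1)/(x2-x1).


dy = -9.9 - 6.5 = -16.4
dx = -4.8 + 4.2 = -0.6
m = -16.4/(-0.6) = 27.3333

m = 27.3333


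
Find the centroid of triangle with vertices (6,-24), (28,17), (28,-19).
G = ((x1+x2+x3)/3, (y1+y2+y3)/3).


Gx = (6+28+28)/3 = 62/3 = 20.6667
Gy = (-24+17- 19)/3 = -26/3 = -8.6667

G = (20.6667, -8.6667)


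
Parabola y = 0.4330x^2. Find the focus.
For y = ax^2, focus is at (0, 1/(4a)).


a = 0.4330
4a = 1.7320
focus = (0, 1/1.7320) = (0, 0.5774)

Focus = (0, 0.5774)


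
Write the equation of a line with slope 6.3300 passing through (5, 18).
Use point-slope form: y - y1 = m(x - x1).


y - 18 = 6.3300(x - 5)
y = 6.3300x + 18 - 6.3300*5
y = 6.3300x - 13.6500

y = 6.3300x - 13.6500


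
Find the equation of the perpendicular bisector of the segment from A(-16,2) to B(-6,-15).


Midpoint = (-11, -6.5)
Slope of AB = dy/dx = -17/10 = -1.7000
Perp slope = -dx/dy = 10/17 = 0.5882
b = My - (perp slope)*Mx = -6.5 + (10*(-11))/(-17) = -6.5 + 6.4706 = -0.0294

y = 0.5882x - 0.0294


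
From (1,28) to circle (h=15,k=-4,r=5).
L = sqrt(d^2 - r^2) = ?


d = sqrt((1-15)^2 + (28+ 4)^2) = sqrt(196+1024) = 34.9285
L = sqrt(1220.0000 - 25) = sqrt(1195.0000) = 34.5688

34.5688


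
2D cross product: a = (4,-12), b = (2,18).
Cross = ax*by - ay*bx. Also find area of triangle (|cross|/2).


cross = 4*18 + 12*2 = 72 + 24 = 96
Triangle area = |96|/2 = 96/2 = 48.0000

cross = 96, triangle area = 48.0000


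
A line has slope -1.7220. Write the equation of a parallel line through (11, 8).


Parallel lines have equal slopes.
m2 = -1.7220
b2 = 8 + 1.7220*11 = 26.9420

y = -1.7220x + 26.9420


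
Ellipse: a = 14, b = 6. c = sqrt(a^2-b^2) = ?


c^2 = 14^2 - 6^2 = 196 - 36 = 160
c = sqrt(160) = 12.6491

c = 12.6491


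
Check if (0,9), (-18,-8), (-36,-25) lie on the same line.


0*(-8+ 25) - 18*(-25-9) - 36*(9+ 8)
= 0 + 612 - 612 = 0

Yes, collinear (determinant = 0)


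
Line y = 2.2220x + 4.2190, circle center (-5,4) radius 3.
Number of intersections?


Substitute y = 2.2220x + 4.2190: (x+ 5)^2 + (2.2220x+4.2190-4)^2 = 9
Expand to Ax^2 + Bx + C = 0, where b-k = 0.219
A = 1+m^2 = 5.937284
B = 2(m(b-k) - h) = 2(2.2220*0.219 + 5) = 10.973236
C = h^2 + (b-k)^2 - r^2 = 25 + 0.047961 - 9 = 16.047961
disc = B^2-4AC = 120.4119 - 381.1252 = -260.7133
disc < 0

0 intersection points


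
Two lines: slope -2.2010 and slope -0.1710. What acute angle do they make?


m1-m2 = -2.03
1+m1*m2 = 1.376371
tan(theta) = |-2.03/1.376371| = 1.474893
theta = arctan(|-2.03/1.376371|) = 55.8621 degrees (acute angle)

55.8621 degrees


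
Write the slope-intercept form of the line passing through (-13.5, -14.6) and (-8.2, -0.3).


m = (14.3)/(5.3) = 2.6981
b = y1 - m*x1 = -14.6 - (14.3*(-13.5))/(5.3) = -14.6 + 36.4245 = 21.8245

y = 2.6981x + 21.8245


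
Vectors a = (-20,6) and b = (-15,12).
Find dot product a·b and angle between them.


a·b = -20*(-15) + 6*12 = 300 + 72 = 372
|a| = sqrt(400+36) = 20.8806
|b| = sqrt(225+144) = 19.2094
cos(theta) = 372/(sqrt(436)*sqrt(369)) = 372/sqrt(160884) = 0.927441
theta = arccos(372/sqrt(160884)) = 21.9606 degrees

a·b = 372, theta = 21.9606 deg


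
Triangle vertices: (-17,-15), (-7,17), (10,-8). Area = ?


-17*(17+ 8) = -425
-7*(-8+ 15) = -49
10*(-15-17) = -320
sum = -794
Area = |-794|/2 = 397.0000

397.0000 sq units


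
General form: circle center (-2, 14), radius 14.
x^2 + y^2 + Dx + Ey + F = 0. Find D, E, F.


(x+ 2)^2 + (y-14)^2 = 14^2
D = -2h = 4, E = -2k = -28
F = h^2+k^2-r^2 = 4+196-196 = 4

D = 4, E = -28, F = 4


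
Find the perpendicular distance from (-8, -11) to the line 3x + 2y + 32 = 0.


|3*(-8) + 2*(-11) + 32| = |-14| = 14
sqrt(9 + 4) = sqrt(13) = 3.6056
d = 14/sqrt(13) = 3.8829

3.8829


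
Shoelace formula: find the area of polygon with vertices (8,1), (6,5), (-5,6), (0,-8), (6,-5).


sum(xi*y_{i+1}) = 8*5 + 6*6 - 5*(-8) + 0*(-5) + 6*1 = 122
sum(yi*x_{i+1}) = 1*6 + 5*(-5) + 6*0 - 8*6 - 5*8 = -107
Area = |122 + 107|/2 = 229/2 = 114.5000

114.5000 sq units


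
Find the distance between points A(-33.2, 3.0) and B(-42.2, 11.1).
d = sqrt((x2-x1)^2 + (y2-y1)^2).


dx = -42.2 + 33.2 = -9.0
dy = 11.1 - 3.0 = 8.1
d = sqrt(81.0 + 65.61) = sqrt(146.61) = 12.1083

12.1083


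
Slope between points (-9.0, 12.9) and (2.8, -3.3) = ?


dy = -3.3 - 12.9 = -16.2
dx = 2.8 + 9.0 = 11.8
m = -16.2/11.8 = -1.3729

m = -1.3729


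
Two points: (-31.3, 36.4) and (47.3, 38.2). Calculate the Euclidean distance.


dx = 47.3 + 31.3 = 78.6
dy = 38.2 - 36.4 = 1.8
d = sqrt(6177.96 + 3.24) = sqrt(6181.2) = 78.6206

78.6206


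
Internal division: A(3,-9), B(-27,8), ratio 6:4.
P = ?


Px = (6*(-27) + 4*3)/10 = -150/10 = -15.0000
Py = (6*8 + 4*(-9))/10 = 12/10 = 1.2000

P = (-15.0000, 1.2000)


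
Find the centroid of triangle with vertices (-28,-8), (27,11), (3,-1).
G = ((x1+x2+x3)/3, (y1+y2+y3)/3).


Gx = (-28+27+3)/3 = 2/3 = 0.6667
Gy = (-8+11- 1)/3 = 2/3 = 0.6667

G = (0.6667, 0.6667)


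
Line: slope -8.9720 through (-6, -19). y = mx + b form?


y + 19 = -8.9720(x + 6)
y = -8.9720x - 19 + 8.9720*(-6)
y = -8.9720x - 72.8320

y = -8.9720x - 72.8320


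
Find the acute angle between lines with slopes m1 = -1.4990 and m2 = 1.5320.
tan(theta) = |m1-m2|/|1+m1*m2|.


m1-m2 = -3.031
1+m1*m2 = -1.296468
tan(theta) = |-3.031/(-1.296468)| = 2.337890
theta = arctan(|-3.031/(-1.296468)|) = 66.8419 degrees (acute angle)

66.8419 degrees


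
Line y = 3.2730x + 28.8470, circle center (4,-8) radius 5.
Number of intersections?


Substitute y = 3.2730x + 28.8470: (x-4)^2 + (3.2730x+28.8470+ 8)^2 = 25
Expand to Ax^2 + Bx + C = 0, where b-k = 36.847
A = 1+m^2 = 11.712529
B = 2(m(b-k) - h) = 2(3.2730*36.847 - 4) = 233.200462
C = h^2 + (b-k)^2 - r^2 = 16 + 1357.701409 - 25 = 1348.701409
disc = B^2-4AC = 54382.4555 - 63186.8175 = -8804.3620
disc < 0

0 intersection points


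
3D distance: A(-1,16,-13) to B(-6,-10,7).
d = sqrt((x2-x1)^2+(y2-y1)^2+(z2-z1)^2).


dx=-5, dy=-26, dz=20
d = sqrt(25+676+400) = sqrt(1101) = 33.1813

33.1813


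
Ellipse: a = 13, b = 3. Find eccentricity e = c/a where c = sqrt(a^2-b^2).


c = sqrt(169-9) = sqrt(160) = 12.6491
e = c/a = sqrt(160)/13 = 0.9730

e = 0.9730


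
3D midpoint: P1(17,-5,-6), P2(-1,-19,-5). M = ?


Mx = (17- 1)/2 = 8.0000
My = (-5- 19)/2 = -12.0000
Mz = (-6- 5)/2 = -5.5000

M = (8.0000, -12.0000, -5.5000)


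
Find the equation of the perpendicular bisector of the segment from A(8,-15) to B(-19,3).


Midpoint = (-5.5, -6)
Slope of AB = dy/dx = 18/(-27) = -0.6667
Perp slope = -dx/dy = 27/18 = 1.5000
b = My - (perp slope)*Mx = -6 + (-27*(-5.5))/18 = -6 + 8.2500 = 2.2500

y = 1.5000x + 2.2500


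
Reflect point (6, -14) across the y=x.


Reflection rule for y=x: (y, x)
(6, -14) -> (-14, 6)

(-14, 6)


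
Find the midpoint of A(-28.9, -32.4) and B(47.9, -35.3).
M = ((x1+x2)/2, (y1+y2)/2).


Mx = (-28.9 + 47.9)/2 = 19.0/2 = 9.5000
My = (-32.4 - 35.3)/2 = -67.7/2 = -33.8500

(9.5000, -33.8500)


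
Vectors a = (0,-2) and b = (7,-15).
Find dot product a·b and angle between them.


a·b = 0*7 - 2*(-15) = 0 + 30 = 30
|a| = sqrt(0+4) = 2.0000
|b| = sqrt(49+225) = 16.5529
cos(theta) = 30/(sqrt(4)*sqrt(274)) = 30/sqrt(1096) = 0.906183
theta = arccos(30/sqrt(1096)) = 25.0169 degrees

a·b = 30, theta = 25.0169 deg


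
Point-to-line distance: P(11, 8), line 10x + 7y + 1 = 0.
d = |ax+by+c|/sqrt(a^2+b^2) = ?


|10*11 + 7*8 + 1| = |167| = 167
sqrt(100 + 49) = sqrt(149) = 12.2066
d = 167/sqrt(149) = 13.6812

13.6812


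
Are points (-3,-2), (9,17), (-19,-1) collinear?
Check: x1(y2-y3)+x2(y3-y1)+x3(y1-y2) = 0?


-3*(17+ 1) + 9*(-1+ 2) - 19*(-2-17)
= -54 + 9 + 361 = 316

No, not collinear (determinant = 316)


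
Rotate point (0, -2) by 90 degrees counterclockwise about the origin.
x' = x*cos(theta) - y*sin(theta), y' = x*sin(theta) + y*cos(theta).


cos(90) = 0, sin(90) = 1
x' = 0*0 + 2*1 = 2
y' = 0*1 - 2*0 = 0

(2, 0)


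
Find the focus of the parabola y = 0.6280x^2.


a = 0.6280
4a = 2.5120
focus = (0, 1/2.5120) = (0, 0.3981)

Focus = (0, 0.3981)


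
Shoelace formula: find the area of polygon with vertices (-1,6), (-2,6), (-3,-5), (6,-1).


sum(xi*y_{i+1}) = -1*6 - 2*(-5) - 3*(-1) + 6*6 = 43
sum(yi*x_{i+1}) = 6*(-2) + 6*(-3) - 5*6 - 1*(-1) = -59
Area = |43 + 59|/2 = 102/2 = 51.0000

51.0000 sq units


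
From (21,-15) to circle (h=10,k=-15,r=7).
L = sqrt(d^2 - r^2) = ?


d = sqrt((21-10)^2 + (-15+ 15)^2) = sqrt(121+0) = 11.0000
L = sqrt(121.0000 - 49) = sqrt(72.0000) = 8.4853

8.4853


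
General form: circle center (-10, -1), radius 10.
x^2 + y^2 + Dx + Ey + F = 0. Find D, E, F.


(x+ 10)^2 + (y+ 1)^2 = 10^2
D = -2h = 20, E = -2k = 2
F = h^2+k^2-r^2 = 100+1-100 = 1

D = 20, E = 2, F = 1


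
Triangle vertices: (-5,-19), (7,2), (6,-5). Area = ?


-5*(2+ 5) = -35
7*(-5+ 19) = 98
6*(-19-2) = -126
sum = -63
Area = |-63|/2 = 31.5000

31.5000 sq units


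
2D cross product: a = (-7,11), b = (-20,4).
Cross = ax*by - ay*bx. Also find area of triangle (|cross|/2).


cross = -7*4 - 11*(-20) = -28 + 220 = 192
Triangle area = |192|/2 = 192/2 = 96.0000

cross = 192, triangle area = 96.0000


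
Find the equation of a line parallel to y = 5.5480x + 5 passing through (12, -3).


Parallel lines have equal slopes.
m2 = 5.5480
b2 = -3 - 5.5480*12 = -69.5760

y = 5.5480x - 69.5760


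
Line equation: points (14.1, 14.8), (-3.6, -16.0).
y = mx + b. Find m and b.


m = (-30.8)/(-17.7) = 1.7401
b = y1 - m*x1 = 14.8 - (-30.8*14.1)/(-17.7) = 14.8 - 24.5356 = -9.7356

y = 1.7401x - 9.7356


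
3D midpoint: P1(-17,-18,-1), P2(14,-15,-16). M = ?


Mx = (-17+14)/2 = -1.5000
My = (-18- 15)/2 = -16.5000
Mz = (-1- 16)/2 = -8.5000

M = (-1.5000, -16.5000, -8.5000)


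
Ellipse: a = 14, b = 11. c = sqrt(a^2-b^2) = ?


c^2 = 14^2 - 11^2 = 196 - 121 = 75
c = sqrt(75) = 8.6603

c = 8.6603


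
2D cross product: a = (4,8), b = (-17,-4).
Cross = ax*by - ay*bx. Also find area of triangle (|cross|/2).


cross = 4*(-4) - 8*(-17) = -16 + 136 = 120
Triangle area = |120|/2 = 120/2 = 60.0000

cross = 120, triangle area = 60.0000


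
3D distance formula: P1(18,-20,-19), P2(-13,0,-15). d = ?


dx=-31, dy=20, dz=4
d = sqrt(961+400+16) = sqrt(1377) = 37.1080

37.1080


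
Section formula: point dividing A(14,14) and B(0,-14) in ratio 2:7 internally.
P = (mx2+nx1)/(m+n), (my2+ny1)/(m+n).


Px = (2*0 + 7*14)/9 = 98/9 = 10.8889
Py = (2*(-14) + 7*14)/9 = 70/9 = 7.7778

P = (10.8889, 7.7778)


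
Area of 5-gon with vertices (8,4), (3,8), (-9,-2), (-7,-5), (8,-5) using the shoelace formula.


sum(xi*y_{i+1}) = 8*8 + 3*(-2) - 9*(-5) - 7*(-5) + 8*4 = 170
sum(yi*x_{i+1}) = 4*3 + 8*(-9) - 2*(-7) - 5*8 - 5*8 = -126
Area = |170 + 126|/2 = 296/2 = 148.0000

148.0000 sq units


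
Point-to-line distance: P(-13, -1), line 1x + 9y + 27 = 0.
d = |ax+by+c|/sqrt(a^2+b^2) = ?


|1*(-13) + 9*(-1) + 27| = |5| = 5
sqrt(1 + 81) = sqrt(82) = 9.0554
d = 5/sqrt(82) = 0.5522

0.5522


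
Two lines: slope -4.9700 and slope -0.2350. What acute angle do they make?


m1-m2 = -4.735
1+m1*m2 = 2.16795
tan(theta) = |-4.735/2.16795| = 2.184091
theta = arctan(|-4.735/2.16795|) = 65.3990 degrees (acute angle)

65.3990 degrees


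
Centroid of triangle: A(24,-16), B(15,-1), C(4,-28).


Gx = (24+15+4)/3 = 43/3 = 14.3333
Gy = (-16- 1- 28)/3 = -45/3 = -15.0000

G = (14.3333, -15.0000)


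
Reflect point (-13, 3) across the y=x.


Reflection rule for y=x: (y, x)
(-13, 3) -> (3, -13)

(3, -13)


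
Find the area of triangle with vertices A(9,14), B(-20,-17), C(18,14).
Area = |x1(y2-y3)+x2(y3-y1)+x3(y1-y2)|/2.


9*(-17-14) = -279
-20*(14-14) = 0
18*(14+ 17) = 558
sum = 279
Area = |279|/2 = 139.5000

139.5000 sq units


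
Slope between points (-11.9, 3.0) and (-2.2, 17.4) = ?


dy = 17.4 - 3.0 = 14.4
dx = -2.2 + 11.9 = 9.7
m = 14.4/9.7 = 1.4845

m = 1.4845


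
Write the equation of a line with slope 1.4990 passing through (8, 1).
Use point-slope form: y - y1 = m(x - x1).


y - 1 = 1.4990(x - 8)
y = 1.4990x + 1 - 1.4990*8
y = 1.4990x - 10.9920

y = 1.4990x - 10.9920


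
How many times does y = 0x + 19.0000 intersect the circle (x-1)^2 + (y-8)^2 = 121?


Substitute y = 0x + 19.0000: (x-1)^2 + (0x+19.0000-8)^2 = 121
Expand to Ax^2 + Bx + C = 0, where b-k = 11
A = 1+m^2 = 1
B = 2(m(b-k) - h) = 2(0*11 - 1) = -2
C = h^2 + (b-k)^2 - r^2 = 1 + 121 - 121 = 1
disc = B^2-4AC = 4.0000 - 4.0000 = 0
disc = 0

1 intersection point (tangent)


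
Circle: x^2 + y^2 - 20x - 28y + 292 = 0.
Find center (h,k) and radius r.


h = -D/2 = 20/2 = 10
k = -E/2 = 28/2 = 14
r^2 = h^2 + k^2 - F = 100 + 196 - 292 = 4
r = 2

Center (10, 14), radius = 2


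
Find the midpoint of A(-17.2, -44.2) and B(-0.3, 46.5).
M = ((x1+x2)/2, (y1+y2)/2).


Mx = (-17.2 - 0.3)/2 = -17.5/2 = -8.7500
My = (-44.2 + 46.5)/2 = 2.3/2 = 1.1500

(-8.7500, 1.1500)


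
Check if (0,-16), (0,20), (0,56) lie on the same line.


0*(20-56) + 0*(56+ 16) + 0*(-16-20)
= 0 + 0 + 0 = 0

Yes, collinear (determinant = 0)


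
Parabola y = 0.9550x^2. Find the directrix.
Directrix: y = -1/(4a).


a = 0.9550
1/(4a) = 0.2618
directrix: y = -0.2618 = -0.2618

y = -0.2618


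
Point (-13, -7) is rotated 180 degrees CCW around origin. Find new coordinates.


cos(180) = -1, sin(180) = 0
x' = -13*(-1) + 7*0 = 13
y' = -13*0 - 7*(-1) = 7

(13, 7)


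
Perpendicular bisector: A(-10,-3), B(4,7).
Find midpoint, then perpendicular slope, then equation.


Midpoint = (-3, 2)
Slope of AB = dy/dx = 10/14 = 0.7143
Perp slope = -dx/dy = -14/10 = -1.4000
b = My - (perp slope)*Mx = 2 + (14*(-3))/10 = 2 - 4.2000 = -2.2000

y = -1.4000x - 2.2000


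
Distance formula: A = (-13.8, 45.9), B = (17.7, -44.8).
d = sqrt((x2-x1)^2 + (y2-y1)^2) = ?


dx = 17.7 + 13.8 = 31.5
dy = -44.8 - 45.9 = -90.7
d = sqrt(992.25 + 8226.49) = sqrt(9218.74) = 96.0143

96.0143


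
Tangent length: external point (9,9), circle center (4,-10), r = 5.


d = sqrt((9-4)^2 + (9+ 10)^2) = sqrt(25+361) = 19.6469
L = sqrt(386.0000 - 25) = sqrt(361.0000) = 19.0000

19.0000


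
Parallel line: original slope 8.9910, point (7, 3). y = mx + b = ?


Parallel lines have equal slopes.
m2 = 8.9910
b2 = 3 - 8.9910*7 = -59.9370

y = 8.9910x - 59.9370


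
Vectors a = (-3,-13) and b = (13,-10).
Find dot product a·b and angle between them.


a·b = -3*13 - 13*(-10) = -39 + 130 = 91
|a| = sqrt(9+169) = 13.3417
|b| = sqrt(169+100) = 16.4012
cos(theta) = 91/(sqrt(178)*sqrt(269)) = 91/sqrt(47882) = 0.415868
theta = arccos(91/sqrt(47882)) = 65.4260 degrees

a·b = 91, theta = 65.4260 deg


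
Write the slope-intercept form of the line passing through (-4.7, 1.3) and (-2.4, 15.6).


m = (14.3)/(2.3) = 6.2174
b = y1 - m*x1 = 1.3 - (14.3*(-4.7))/(2.3) = 1.3 + 29.2217 = 30.5217

y = 6.2174x + 30.5217


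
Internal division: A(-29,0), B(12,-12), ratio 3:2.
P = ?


Px = (3*12 + 2*(-29))/5 = -22/5 = -4.4000
Py = (3*(-12) + 2*0)/5 = -36/5 = -7.2000

P = (-4.4000, -7.2000)


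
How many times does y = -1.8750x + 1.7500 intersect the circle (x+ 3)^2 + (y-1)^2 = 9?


Substitute y = -1.8750x + 1.7500: (x+ 3)^2 + (-1.8750x+1.7500-1)^2 = 9
Expand to Ax^2 + Bx + C = 0, where b-k = 0.75
A = 1+m^2 = 4.515625
B = 2(m(b-k) - h) = 2(-1.8750*0.75 + 3) = 3.1875
C = h^2 + (b-k)^2 - r^2 = 9 + 0.5625 - 9 = 0.5625
disc = B^2-4AC = 10.1602 - 10.1602 = 0
disc = 0

1 intersection point (tangent)


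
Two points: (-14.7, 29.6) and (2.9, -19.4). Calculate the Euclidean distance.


dx = 2.9 + 14.7 = 17.6
dy = -19.4 - 29.6 = -49.0
d = sqrt(309.76 + 2401.0) = sqrt(2710.76) = 52.0650

52.0650


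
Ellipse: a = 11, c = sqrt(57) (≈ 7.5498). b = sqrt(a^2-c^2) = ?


b^2 = 11^2 - (sqrt(57))^2 = 121 - 57 = 64
b = sqrt(64) = 8

b = 8


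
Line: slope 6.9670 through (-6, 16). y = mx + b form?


y - 16 = 6.9670(x + 6)
y = 6.9670x + 16 - 6.9670*(-6)
y = 6.9670x + 57.8020

y = 6.9670x + 57.8020


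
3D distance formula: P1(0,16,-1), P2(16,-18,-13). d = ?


dx=16, dy=-34, dz=-12
d = sqrt(256+1156+144) = sqrt(1556) = 39.4462

39.4462


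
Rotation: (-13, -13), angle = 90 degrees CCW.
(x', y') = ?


cos(90) = 0, sin(90) = 1
x' = -13*0 + 13*1 = 13
y' = -13*1 - 13*0 = -13

(13, -13)


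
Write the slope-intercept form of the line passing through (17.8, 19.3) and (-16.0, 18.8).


m = (-0.5)/(-33.8) = 0.0148
b = y1 - m*x1 = 19.3 - (-0.5*17.8)/(-33.8) = 19.3 - 0.2633 = 19.0367

y = 0.0148x + 19.0367


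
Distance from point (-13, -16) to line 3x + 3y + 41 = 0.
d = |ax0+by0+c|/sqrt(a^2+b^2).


|3*(-13) + 3*(-16) + 41| = |-46| = 46
sqrt(9 + 9) = sqrt(18) = 4.2426
d = 46/sqrt(18) = 10.8423

10.8423


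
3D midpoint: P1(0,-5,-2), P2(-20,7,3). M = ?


Mx = (0- 20)/2 = -10.0000
My = (-5+7)/2 = 1.0000
Mz = (-2+3)/2 = 0.5000

M = (-10.0000, 1.0000, 0.5000)


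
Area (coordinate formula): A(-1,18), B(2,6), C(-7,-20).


-1*(6+ 20) = -26
2*(-20-18) = -76
-7*(18-6) = -84
sum = -186
Area = |-186|/2 = 93.0000

93.0000 sq units


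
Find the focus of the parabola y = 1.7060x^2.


a = 1.7060
4a = 6.8240
focus = (0, 1/6.8240) = (0, 0.1465)

Focus = (0, 0.1465)


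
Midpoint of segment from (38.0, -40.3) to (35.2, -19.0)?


Mx = (38.0 + 35.2)/2 = 73.2/2 = 36.6000
My = (-40.3 - 19.0)/2 = -59.3/2 = -29.6500

(36.6000, -29.6500)


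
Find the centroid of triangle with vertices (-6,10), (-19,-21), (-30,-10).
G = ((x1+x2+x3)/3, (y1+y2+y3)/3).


Gx = (-6- 19- 30)/3 = -55/3 = -18.3333
Gy = (10- 21- 10)/3 = -21/3 = -7.0000

G = (-18.3333, -7.0000)


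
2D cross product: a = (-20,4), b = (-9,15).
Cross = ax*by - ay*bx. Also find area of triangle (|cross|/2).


cross = -20*15 - 4*(-9) = -300 + 36 = -264
Triangle area = |-264|/2 = 264/2 = 132.0000

cross = -264, triangle area = 132.0000


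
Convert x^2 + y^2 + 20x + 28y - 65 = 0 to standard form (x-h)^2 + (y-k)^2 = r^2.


h = -D/2 = -20/2 = -10
k = -E/2 = -28/2 = -14
r^2 = h^2 + k^2 - F = 100 + 196 + 65 = 361
r = 19

Center (-10, -14), radius = 19


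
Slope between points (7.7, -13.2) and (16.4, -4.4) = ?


dy = -4.4 + 13.2 = 8.8
dx = 16.4 - 7.7 = 8.7
m = 8.8/8.7 = 1.0115

m = 1.0115


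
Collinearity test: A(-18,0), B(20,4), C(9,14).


-18*(4-14) + 20*(14-0) + 9*(0-4)
= 180 + 280 - 36 = 424

No, not collinear (determinant = 424)


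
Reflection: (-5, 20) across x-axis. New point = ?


Reflection rule for x-axis: (x, -y)
(-5, 20) -> (-5, -20)

(-5, -20)


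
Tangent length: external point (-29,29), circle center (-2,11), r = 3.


d = sqrt((-29+ 2)^2 + (29-11)^2) = sqrt(729+324) = 32.4500
L = sqrt(1053.0000 - 9) = sqrt(1044.0000) = 32.3110

32.3110


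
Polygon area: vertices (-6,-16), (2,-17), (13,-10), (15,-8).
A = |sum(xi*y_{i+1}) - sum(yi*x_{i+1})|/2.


sum(xi*y_{i+1}) = -6*(-17) + 2*(-10) + 13*(-8) + 15*(-16) = -262
sum(yi*x_{i+1}) = -16*2 - 17*13 - 10*15 - 8*(-6) = -355
Area = |-262 + 355|/2 = 93/2 = 46.5000

46.5000 sq units


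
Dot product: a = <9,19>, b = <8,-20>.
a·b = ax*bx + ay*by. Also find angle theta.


a·b = 9*8 + 19*(-20) = 72 - 380 = -308
|a| = sqrt(81+361) = 21.0238
|b| = sqrt(64+400) = 21.5407
cos(theta) = -308/(sqrt(442)*sqrt(464)) = -308/sqrt(205088) = -0.680112
theta = arccos(-308/sqrt(205088)) = 132.8524 degrees

a·b = -308, theta = 132.8524 deg


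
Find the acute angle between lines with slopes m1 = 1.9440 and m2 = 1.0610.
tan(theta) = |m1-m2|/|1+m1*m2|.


m1-m2 = 0.883
1+m1*m2 = 3.062584
tan(theta) = |0.883/3.062584| = 0.288319
theta = arctan(|0.883/3.062584|) = 16.0833 degrees (acute angle)

16.0833 degrees


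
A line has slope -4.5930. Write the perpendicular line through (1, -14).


Perpendicular slope = -1/m1 = -1/(-4.5930) = 0.2177
b2 = y0 - m2*x0 = -14 + 1/(-4.5930) = -14 - 0.2177 = -14.2177

y = 0.2177x - 14.2177


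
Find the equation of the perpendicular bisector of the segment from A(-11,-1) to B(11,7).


Midpoint = (0, 3)
Slope of AB = dy/dx = 8/22 = 0.3636
Perp slope = -dx/dy = -22/8 = -2.7500
b = My - (perp slope)*Mx = 3 + (22*0)/8 = 3 + 0 = 3.0000

y = -2.7500x + 3.0000


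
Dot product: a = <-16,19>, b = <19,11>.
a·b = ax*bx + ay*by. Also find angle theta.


a·b = -16*19 + 19*11 = -304 + 209 = -95
|a| = sqrt(256+361) = 24.8395
|b| = sqrt(361+121) = 21.9545
cos(theta) = -95/(sqrt(617)*sqrt(482)) = -95/sqrt(297394) = -0.174204
theta = arccos(-95/sqrt(297394)) = 100.0323 degrees

a·b = -95, theta = 100.0323 deg


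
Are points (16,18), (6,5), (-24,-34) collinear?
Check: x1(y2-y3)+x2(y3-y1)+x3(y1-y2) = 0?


16*(5+ 34) + 6*(-34-18) - 24*(18-5)
= 624 - 312 - 312 = 0

Yes, collinear (determinant = 0)


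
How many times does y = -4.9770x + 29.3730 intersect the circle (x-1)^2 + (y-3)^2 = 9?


Substitute y = -4.9770x + 29.3730: (x-1)^2 + (-4.9770x+29.3730-3)^2 = 9
Expand to Ax^2 + Bx + C = 0, where b-k = 26.373
A = 1+m^2 = 25.770529
B = 2(m(b-k) - h) = 2(-4.9770*26.373 - 1) = -264.516842
C = h^2 + (b-k)^2 - r^2 = 1 + 695.535129 - 9 = 687.535129
disc = B^2-4AC = 69969.1597 - 70872.5759 = -903.4162
disc < 0

0 intersection points


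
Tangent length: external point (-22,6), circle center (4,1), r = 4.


d = sqrt((-22-4)^2 + (6-1)^2) = sqrt(676+25) = 26.4764
L = sqrt(701.0000 - 16) = sqrt(685.0000) = 26.1725

26.1725


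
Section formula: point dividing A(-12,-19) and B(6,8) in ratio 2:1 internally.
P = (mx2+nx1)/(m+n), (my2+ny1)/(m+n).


Px = (2*6 + 1*(-12))/3 = 0/3 = 0
Py = (2*8 + 1*(-19))/3 = -3/3 = -1.0000

P = (0, -1.0000)


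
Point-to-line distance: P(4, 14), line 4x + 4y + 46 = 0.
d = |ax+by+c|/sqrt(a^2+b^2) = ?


|4*4 + 4*14 + 46| = |118| = 118
sqrt(16 + 16) = sqrt(32) = 5.6569
d = 118/sqrt(32) = 20.8597

20.8597
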